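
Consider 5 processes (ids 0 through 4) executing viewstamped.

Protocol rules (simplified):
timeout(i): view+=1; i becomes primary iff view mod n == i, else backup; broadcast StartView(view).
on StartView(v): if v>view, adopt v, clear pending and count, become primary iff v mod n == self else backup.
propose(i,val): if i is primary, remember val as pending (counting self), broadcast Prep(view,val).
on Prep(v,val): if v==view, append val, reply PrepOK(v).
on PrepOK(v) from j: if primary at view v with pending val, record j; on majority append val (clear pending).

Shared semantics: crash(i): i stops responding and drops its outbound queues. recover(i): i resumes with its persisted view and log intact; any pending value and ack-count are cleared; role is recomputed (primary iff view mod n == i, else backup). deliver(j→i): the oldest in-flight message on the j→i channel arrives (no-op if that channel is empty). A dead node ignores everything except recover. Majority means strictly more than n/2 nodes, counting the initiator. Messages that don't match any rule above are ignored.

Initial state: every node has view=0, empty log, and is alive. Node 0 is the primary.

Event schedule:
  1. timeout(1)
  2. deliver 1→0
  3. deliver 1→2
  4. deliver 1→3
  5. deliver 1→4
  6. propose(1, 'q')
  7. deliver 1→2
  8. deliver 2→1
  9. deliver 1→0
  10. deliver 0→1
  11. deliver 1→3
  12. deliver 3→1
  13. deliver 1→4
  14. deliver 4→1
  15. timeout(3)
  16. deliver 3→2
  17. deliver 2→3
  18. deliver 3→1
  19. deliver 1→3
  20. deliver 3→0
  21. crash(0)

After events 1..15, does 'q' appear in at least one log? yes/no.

yes

e1 timeout(1): 1[prim,v=1,-]
e2 deliver 1→0: 0[back,v=1,-]
e3 deliver 1→2: 2[back,v=1,-]
e4 deliver 1→3: 3[back,v=1,-]
e5 deliver 1→4: 4[back,v=1,-]
e6 propose(1,'q'): ·
e7 deliver 1→2: 2[back,v=1,q]
e8 deliver 2→1: ·
e9 deliver 1→0: 0[back,v=1,q]
e10 deliver 0→1: 1[prim,v=1,q]
e11 deliver 1→3: 3[back,v=1,q]
e12 deliver 3→1: ·
e13 deliver 1→4: 4[back,v=1,q]
e14 deliver 4→1: ·
e15 timeout(3): 3[back,v=2,q]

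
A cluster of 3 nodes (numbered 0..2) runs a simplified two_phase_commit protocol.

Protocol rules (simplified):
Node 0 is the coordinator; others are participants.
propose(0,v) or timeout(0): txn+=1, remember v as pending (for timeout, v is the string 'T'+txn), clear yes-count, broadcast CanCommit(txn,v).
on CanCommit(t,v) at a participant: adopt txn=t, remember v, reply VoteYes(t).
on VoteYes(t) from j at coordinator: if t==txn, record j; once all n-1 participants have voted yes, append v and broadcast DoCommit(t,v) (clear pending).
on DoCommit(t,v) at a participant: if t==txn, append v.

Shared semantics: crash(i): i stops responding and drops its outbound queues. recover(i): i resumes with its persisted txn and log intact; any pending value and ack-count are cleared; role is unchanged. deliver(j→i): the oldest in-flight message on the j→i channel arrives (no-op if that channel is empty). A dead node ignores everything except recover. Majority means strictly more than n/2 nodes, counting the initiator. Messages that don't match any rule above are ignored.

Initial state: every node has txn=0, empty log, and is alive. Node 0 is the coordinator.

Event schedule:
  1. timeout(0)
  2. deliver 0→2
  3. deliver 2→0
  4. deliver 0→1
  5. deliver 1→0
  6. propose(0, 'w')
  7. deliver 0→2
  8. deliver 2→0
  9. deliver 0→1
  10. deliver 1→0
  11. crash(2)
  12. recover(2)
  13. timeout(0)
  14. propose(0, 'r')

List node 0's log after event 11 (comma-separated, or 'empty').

after 1 — timeout(0): n0:coor/t1/[-]
after 2 — deliver 0→2: n2:part/t1/[-]
after 3 — deliver 2→0: ·
after 4 — deliver 0→1: n1:part/t1/[-]
after 5 — deliver 1→0: n0:coor/t1/[T1]
after 6 — propose(0,'w'): n0:coor/t2/[T1]
after 7 — deliver 0→2: n2:part/t1/[T1]
after 8 — deliver 2→0: ·
after 9 — deliver 0→1: n1:part/t1/[T1]
after 10 — deliver 1→0: ·
after 11 — crash(2): n2:✗part/t1/[T1]

T1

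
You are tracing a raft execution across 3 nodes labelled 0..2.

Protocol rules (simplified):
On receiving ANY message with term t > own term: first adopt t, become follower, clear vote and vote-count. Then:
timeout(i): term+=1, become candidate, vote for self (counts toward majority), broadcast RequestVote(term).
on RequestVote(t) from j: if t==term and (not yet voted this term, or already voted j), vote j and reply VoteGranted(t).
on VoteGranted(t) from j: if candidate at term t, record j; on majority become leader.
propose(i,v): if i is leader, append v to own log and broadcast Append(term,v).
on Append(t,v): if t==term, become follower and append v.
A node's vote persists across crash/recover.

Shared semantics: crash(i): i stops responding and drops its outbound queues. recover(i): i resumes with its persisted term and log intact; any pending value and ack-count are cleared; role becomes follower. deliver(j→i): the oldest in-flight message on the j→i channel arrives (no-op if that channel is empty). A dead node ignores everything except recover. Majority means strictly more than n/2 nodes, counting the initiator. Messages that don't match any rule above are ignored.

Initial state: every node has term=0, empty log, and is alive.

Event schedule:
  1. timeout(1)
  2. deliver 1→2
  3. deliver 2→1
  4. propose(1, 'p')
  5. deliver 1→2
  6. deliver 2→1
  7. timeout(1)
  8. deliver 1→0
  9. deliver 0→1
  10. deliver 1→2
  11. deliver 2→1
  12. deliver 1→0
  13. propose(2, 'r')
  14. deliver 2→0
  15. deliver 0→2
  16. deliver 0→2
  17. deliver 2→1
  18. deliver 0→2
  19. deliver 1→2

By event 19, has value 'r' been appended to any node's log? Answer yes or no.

no

1. timeout(1):  <1:cand t1 ->
2. deliver 1→2:  <2:foll t1 ->
3. deliver 2→1:  <1:lead t1 ->
4. propose(1,'p'):  <1:lead t1 p>
5. deliver 1→2:  <2:foll t1 p>
6. deliver 2→1:  nop
7. timeout(1):  <1:cand t2 p>
8. deliver 1→0:  <0:foll t1 ->
9. deliver 0→1:  nop
10. deliver 1→2:  <2:foll t2 p>
11. deliver 2→1:  <1:lead t2 p>
12. deliver 1→0:  <0:foll t1 p>
13. propose(2,'r'):  nop
14. deliver 2→0:  nop
15. deliver 0→2:  nop
16. deliver 0→2:  nop
17. deliver 2→1:  nop
18. deliver 0→2:  nop
19. deliver 1→2:  nop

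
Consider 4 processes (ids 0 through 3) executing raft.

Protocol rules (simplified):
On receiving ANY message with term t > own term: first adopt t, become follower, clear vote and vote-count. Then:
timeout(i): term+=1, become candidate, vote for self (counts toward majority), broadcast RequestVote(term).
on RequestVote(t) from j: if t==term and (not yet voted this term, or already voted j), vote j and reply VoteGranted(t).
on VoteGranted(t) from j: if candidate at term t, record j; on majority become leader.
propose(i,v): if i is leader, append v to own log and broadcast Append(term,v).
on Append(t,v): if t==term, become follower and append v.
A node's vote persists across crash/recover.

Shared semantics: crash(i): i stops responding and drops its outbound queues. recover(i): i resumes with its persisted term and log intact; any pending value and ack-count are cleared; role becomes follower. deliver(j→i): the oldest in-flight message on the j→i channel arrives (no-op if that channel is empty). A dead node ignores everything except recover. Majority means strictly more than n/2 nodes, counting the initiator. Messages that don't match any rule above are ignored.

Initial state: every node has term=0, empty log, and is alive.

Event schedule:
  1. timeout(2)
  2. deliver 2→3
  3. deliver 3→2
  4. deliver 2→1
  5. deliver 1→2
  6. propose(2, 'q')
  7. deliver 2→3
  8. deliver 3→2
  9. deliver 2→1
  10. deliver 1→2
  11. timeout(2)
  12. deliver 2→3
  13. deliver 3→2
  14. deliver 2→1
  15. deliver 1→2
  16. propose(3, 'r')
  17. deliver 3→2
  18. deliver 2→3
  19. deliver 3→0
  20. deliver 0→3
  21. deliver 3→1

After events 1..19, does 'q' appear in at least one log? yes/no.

yes

after 1 — timeout(2): n2:cand/t1/[-]
after 2 — deliver 2→3: n3:foll/t1/[-]
after 3 — deliver 3→2: ·
after 4 — deliver 2→1: n1:foll/t1/[-]
after 5 — deliver 1→2: n2:lead/t1/[-]
after 6 — propose(2,'q'): n2:lead/t1/[q]
after 7 — deliver 2→3: n3:foll/t1/[q]
after 8 — deliver 3→2: ·
after 9 — deliver 2→1: n1:foll/t1/[q]
after 10 — deliver 1→2: ·
after 11 — timeout(2): n2:cand/t2/[q]
after 12 — deliver 2→3: n3:foll/t2/[q]
after 13 — deliver 3→2: ·
after 14 — deliver 2→1: n1:foll/t2/[q]
after 15 — deliver 1→2: n2:lead/t2/[q]
after 16 — propose(3,'r'): ·
after 17 — deliver 3→2: ·
after 18 — deliver 2→3: ·
after 19 — deliver 3→0: ·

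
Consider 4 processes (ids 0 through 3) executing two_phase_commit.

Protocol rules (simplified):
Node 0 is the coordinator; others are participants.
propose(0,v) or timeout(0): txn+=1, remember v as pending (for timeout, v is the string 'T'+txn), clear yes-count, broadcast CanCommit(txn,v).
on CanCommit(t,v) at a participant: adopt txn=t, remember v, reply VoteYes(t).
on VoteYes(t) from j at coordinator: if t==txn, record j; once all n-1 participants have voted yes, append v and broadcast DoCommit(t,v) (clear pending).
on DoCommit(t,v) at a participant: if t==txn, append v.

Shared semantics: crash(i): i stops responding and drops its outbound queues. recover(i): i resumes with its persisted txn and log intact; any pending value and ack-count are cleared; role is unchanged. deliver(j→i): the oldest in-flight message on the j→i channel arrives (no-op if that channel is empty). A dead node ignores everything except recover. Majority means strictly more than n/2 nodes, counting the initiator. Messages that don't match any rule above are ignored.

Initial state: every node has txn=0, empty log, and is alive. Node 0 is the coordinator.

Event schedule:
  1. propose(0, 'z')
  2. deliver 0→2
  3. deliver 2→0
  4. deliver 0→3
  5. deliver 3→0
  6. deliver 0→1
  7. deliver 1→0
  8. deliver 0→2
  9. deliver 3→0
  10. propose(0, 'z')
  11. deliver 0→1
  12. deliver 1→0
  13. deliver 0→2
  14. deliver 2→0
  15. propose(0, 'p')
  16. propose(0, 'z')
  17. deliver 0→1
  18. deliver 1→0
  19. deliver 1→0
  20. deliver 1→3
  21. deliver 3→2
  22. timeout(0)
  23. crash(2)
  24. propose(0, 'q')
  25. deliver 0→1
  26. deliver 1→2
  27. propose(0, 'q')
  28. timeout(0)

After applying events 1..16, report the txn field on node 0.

4

step 1 propose(0,'z'): 0={coor,t=1,log=-}
step 2 deliver 0→2: 2={part,t=1,log=-}
step 3 deliver 2→0: —
step 4 deliver 0→3: 3={part,t=1,log=-}
step 5 deliver 3→0: —
step 6 deliver 0→1: 1={part,t=1,log=-}
step 7 deliver 1→0: 0={coor,t=1,log=z}
step 8 deliver 0→2: 2={part,t=1,log=z}
step 9 deliver 3→0: —
step 10 propose(0,'z'): 0={coor,t=2,log=z}
step 11 deliver 0→1: 1={part,t=1,log=z}
step 12 deliver 1→0: —
step 13 deliver 0→2: 2={part,t=2,log=z}
step 14 deliver 2→0: —
step 15 propose(0,'p'): 0={coor,t=3,log=z}
step 16 propose(0,'z'): 0={coor,t=4,log=z}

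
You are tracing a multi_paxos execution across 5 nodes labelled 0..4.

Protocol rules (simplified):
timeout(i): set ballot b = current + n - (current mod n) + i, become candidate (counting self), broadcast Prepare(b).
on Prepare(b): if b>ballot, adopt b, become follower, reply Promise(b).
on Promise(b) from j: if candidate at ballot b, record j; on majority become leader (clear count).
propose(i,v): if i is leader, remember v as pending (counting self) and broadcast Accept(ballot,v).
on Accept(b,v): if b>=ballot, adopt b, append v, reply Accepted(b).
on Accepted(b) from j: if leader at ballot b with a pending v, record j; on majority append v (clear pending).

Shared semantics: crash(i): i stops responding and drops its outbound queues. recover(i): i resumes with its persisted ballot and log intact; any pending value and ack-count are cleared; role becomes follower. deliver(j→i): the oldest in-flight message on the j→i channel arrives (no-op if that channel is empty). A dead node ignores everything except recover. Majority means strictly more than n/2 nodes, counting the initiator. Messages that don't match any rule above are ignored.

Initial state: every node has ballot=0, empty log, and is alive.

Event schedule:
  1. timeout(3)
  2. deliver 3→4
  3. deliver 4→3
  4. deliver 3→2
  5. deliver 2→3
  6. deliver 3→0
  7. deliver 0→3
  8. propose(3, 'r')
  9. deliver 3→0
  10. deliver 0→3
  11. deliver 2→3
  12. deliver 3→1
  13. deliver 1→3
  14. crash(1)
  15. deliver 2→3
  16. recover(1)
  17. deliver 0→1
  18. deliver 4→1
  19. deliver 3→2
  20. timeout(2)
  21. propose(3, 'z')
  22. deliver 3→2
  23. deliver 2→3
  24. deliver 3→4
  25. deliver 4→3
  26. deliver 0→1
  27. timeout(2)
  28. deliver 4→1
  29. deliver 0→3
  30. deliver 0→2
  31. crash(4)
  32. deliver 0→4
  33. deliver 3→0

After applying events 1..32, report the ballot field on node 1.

e1 timeout(3): 3[cand,b=8,-]
e2 deliver 3→4: 4[foll,b=8,-]
e3 deliver 4→3: ·
e4 deliver 3→2: 2[foll,b=8,-]
e5 deliver 2→3: 3[lead,b=8,-]
e6 deliver 3→0: 0[foll,b=8,-]
e7 deliver 0→3: ·
e8 propose(3,'r'): ·
e9 deliver 3→0: 0[foll,b=8,r]
e10 deliver 0→3: ·
e11 deliver 2→3: ·
e12 deliver 3→1: 1[foll,b=8,-]
e13 deliver 1→3: ·
e14 crash(1): 1[✗foll,b=8,-]
e15 deliver 2→3: ·
e16 recover(1): 1[foll,b=8,-]
e17 deliver 0→1: ·
e18 deliver 4→1: ·
e19 deliver 3→2: 2[foll,b=8,r]
e20 timeout(2): 2[cand,b=12,r]
e21 propose(3,'z'): ·
e22 deliver 3→2: ·
e23 deliver 2→3: ·
e24 deliver 3→4: 4[foll,b=8,r]
e25 deliver 4→3: 3[lead,b=8,z]
e26 deliver 0→1: ·
e27 timeout(2): 2[cand,b=17,r]
e28 deliver 4→1: ·
e29 deliver 0→3: ·
e30 deliver 0→2: ·
e31 crash(4): 4[✗foll,b=8,r]
e32 deliver 0→4: ·

8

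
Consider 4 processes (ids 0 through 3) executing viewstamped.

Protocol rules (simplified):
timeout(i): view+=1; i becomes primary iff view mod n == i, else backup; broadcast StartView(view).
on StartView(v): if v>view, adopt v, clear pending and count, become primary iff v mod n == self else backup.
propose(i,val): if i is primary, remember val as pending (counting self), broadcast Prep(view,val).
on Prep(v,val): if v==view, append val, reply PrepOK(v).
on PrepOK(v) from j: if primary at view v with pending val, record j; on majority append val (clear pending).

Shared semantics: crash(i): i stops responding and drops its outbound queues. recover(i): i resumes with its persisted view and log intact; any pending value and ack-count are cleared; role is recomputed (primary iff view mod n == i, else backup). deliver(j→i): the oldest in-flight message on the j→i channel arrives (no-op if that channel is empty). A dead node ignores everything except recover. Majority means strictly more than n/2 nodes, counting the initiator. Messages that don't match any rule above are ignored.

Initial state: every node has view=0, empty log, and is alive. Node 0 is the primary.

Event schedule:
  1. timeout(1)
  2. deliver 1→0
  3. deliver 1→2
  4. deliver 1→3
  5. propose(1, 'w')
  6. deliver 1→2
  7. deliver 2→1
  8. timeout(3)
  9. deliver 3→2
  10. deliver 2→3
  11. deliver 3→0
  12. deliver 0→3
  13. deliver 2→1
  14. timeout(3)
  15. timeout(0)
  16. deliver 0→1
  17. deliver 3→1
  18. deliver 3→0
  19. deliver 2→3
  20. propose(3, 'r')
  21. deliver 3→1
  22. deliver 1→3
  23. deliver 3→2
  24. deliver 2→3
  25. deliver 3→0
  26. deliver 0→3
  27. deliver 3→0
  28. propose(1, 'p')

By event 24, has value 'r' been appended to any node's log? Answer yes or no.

no

step 1 timeout(1): 1={prim,v=1,log=-}
step 2 deliver 1→0: 0={back,v=1,log=-}
step 3 deliver 1→2: 2={back,v=1,log=-}
step 4 deliver 1→3: 3={back,v=1,log=-}
step 5 propose(1,'w'): —
step 6 deliver 1→2: 2={back,v=1,log=w}
step 7 deliver 2→1: —
step 8 timeout(3): 3={back,v=2,log=-}
step 9 deliver 3→2: 2={prim,v=2,log=w}
step 10 deliver 2→3: —
step 11 deliver 3→0: 0={back,v=2,log=-}
step 12 deliver 0→3: —
step 13 deliver 2→1: —
step 14 timeout(3): 3={prim,v=3,log=-}
step 15 timeout(0): 0={back,v=3,log=-}
step 16 deliver 0→1: 1={back,v=3,log=-}
step 17 deliver 3→1: —
step 18 deliver 3→0: —
step 19 deliver 2→3: —
step 20 propose(3,'r'): —
step 21 deliver 3→1: —
step 22 deliver 1→3: —
step 23 deliver 3→2: 2={back,v=3,log=w}
step 24 deliver 2→3: —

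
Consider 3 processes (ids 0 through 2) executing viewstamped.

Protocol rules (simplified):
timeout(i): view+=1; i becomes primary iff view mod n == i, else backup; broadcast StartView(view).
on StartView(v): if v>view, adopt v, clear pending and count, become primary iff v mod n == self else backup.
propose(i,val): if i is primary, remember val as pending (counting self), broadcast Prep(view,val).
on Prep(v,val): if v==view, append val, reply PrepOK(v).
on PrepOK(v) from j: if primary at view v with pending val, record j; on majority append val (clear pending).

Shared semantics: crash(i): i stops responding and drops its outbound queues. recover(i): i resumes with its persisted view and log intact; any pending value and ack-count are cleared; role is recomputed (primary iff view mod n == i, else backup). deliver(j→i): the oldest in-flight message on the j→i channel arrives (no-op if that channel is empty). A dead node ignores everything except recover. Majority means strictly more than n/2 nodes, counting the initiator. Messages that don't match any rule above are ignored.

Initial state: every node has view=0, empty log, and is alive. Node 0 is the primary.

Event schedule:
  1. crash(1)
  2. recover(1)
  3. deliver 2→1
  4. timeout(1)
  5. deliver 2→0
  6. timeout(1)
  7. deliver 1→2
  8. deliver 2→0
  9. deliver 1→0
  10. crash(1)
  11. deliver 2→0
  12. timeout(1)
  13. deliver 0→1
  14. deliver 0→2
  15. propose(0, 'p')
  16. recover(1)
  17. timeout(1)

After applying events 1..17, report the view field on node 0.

e1 crash(1): 1[✗back,v=0,-]
e2 recover(1): 1[back,v=0,-]
e3 deliver 2→1: ·
e4 timeout(1): 1[prim,v=1,-]
e5 deliver 2→0: ·
e6 timeout(1): 1[back,v=2,-]
e7 deliver 1→2: 2[back,v=1,-]
e8 deliver 2→0: ·
e9 deliver 1→0: 0[back,v=1,-]
e10 crash(1): 1[✗back,v=2,-]
e11 deliver 2→0: ·
e12 timeout(1): ·
e13 deliver 0→1: ·
e14 deliver 0→2: ·
e15 propose(0,'p'): ·
e16 recover(1): 1[back,v=2,-]
e17 timeout(1): 1[back,v=3,-]

1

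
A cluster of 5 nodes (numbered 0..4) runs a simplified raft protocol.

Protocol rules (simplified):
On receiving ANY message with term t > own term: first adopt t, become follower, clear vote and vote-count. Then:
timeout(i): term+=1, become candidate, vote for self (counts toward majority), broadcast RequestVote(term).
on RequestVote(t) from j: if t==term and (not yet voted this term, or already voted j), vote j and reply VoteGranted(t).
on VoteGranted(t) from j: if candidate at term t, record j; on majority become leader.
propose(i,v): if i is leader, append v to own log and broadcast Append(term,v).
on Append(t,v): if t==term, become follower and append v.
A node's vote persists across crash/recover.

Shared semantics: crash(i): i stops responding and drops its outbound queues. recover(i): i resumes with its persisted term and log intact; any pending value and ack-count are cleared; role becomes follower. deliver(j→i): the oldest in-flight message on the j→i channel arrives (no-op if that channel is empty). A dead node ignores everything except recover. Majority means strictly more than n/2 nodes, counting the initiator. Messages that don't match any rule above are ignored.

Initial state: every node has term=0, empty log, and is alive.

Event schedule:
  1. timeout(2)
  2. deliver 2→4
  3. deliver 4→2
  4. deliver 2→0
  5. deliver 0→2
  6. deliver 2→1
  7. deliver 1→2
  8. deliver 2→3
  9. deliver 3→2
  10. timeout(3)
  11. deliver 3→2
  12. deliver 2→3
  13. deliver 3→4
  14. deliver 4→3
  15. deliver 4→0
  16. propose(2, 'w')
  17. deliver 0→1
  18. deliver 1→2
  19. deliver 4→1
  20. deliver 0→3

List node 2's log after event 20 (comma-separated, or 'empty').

1. timeout(2):  <2:cand t1 ->
2. deliver 2→4:  <4:foll t1 ->
3. deliver 4→2:  nop
4. deliver 2→0:  <0:foll t1 ->
5. deliver 0→2:  <2:lead t1 ->
6. deliver 2→1:  <1:foll t1 ->
7. deliver 1→2:  nop
8. deliver 2→3:  <3:foll t1 ->
9. deliver 3→2:  nop
10. timeout(3):  <3:cand t2 ->
11. deliver 3→2:  <2:foll t2 ->
12. deliver 2→3:  nop
13. deliver 3→4:  <4:foll t2 ->
14. deliver 4→3:  <3:lead t2 ->
15. deliver 4→0:  nop
16. propose(2,'w'):  nop
17. deliver 0→1:  nop
18. deliver 1→2:  nop
19. deliver 4→1:  nop
20. deliver 0→3:  nop

empty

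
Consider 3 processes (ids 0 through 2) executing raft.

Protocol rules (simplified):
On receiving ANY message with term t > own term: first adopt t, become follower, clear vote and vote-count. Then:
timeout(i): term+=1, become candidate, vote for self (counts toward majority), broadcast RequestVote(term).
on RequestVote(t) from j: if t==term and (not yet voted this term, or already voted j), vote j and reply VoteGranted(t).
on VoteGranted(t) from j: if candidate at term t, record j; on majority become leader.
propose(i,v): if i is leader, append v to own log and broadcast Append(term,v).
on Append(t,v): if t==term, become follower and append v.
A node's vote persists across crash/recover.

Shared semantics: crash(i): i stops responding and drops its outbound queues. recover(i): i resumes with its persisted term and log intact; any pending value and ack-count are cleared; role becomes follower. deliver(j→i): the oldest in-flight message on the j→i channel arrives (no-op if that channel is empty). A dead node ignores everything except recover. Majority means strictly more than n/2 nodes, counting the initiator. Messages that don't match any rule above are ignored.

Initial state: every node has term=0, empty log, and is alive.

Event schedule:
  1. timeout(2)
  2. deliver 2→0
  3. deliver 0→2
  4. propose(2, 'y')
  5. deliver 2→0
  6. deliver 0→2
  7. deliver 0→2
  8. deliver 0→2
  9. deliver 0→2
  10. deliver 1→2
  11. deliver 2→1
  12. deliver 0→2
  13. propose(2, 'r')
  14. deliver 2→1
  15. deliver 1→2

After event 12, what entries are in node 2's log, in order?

y

1. timeout(2):  <2:cand t1 ->
2. deliver 2→0:  <0:foll t1 ->
3. deliver 0→2:  <2:lead t1 ->
4. propose(2,'y'):  <2:lead t1 y>
5. deliver 2→0:  <0:foll t1 y>
6. deliver 0→2:  nop
7. deliver 0→2:  nop
8. deliver 0→2:  nop
9. deliver 0→2:  nop
10. deliver 1→2:  nop
11. deliver 2→1:  <1:foll t1 ->
12. deliver 0→2:  nop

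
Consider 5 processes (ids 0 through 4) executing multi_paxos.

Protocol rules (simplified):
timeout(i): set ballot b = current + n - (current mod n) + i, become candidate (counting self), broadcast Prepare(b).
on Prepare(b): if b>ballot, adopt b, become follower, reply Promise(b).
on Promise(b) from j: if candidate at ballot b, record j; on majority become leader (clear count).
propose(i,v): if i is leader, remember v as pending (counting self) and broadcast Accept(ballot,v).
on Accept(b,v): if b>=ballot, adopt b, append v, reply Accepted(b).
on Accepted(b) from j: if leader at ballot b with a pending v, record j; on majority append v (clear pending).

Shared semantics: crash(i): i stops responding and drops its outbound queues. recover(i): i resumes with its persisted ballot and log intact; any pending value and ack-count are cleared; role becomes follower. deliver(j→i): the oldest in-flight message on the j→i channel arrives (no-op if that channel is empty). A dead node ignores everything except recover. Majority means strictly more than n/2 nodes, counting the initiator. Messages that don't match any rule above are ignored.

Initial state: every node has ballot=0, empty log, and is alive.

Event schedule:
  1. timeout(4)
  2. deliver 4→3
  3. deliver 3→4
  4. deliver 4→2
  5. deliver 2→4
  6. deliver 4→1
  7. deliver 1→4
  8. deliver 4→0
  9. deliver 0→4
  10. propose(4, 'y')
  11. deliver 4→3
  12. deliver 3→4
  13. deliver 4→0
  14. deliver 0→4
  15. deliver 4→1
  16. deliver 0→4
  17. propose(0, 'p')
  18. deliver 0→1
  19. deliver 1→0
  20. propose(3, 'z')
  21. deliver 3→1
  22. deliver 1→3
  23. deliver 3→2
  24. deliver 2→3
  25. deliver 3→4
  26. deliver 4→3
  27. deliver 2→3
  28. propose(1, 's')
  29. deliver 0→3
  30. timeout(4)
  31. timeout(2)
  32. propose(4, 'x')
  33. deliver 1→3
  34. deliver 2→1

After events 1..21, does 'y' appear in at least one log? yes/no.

after 1 — timeout(4): n4:cand/b9/[-]
after 2 — deliver 4→3: n3:foll/b9/[-]
after 3 — deliver 3→4: ·
after 4 — deliver 4→2: n2:foll/b9/[-]
after 5 — deliver 2→4: n4:lead/b9/[-]
after 6 — deliver 4→1: n1:foll/b9/[-]
after 7 — deliver 1→4: ·
after 8 — deliver 4→0: n0:foll/b9/[-]
after 9 — deliver 0→4: ·
after 10 — propose(4,'y'): ·
after 11 — deliver 4→3: n3:foll/b9/[y]
after 12 — deliver 3→4: ·
after 13 — deliver 4→0: n0:foll/b9/[y]
after 14 — deliver 0→4: n4:lead/b9/[y]
after 15 — deliver 4→1: n1:foll/b9/[y]
after 16 — deliver 0→4: ·
after 17 — propose(0,'p'): ·
after 18 — deliver 0→1: ·
after 19 — deliver 1→0: ·
after 20 — propose(3,'z'): ·
after 21 — deliver 3→1: ·

yes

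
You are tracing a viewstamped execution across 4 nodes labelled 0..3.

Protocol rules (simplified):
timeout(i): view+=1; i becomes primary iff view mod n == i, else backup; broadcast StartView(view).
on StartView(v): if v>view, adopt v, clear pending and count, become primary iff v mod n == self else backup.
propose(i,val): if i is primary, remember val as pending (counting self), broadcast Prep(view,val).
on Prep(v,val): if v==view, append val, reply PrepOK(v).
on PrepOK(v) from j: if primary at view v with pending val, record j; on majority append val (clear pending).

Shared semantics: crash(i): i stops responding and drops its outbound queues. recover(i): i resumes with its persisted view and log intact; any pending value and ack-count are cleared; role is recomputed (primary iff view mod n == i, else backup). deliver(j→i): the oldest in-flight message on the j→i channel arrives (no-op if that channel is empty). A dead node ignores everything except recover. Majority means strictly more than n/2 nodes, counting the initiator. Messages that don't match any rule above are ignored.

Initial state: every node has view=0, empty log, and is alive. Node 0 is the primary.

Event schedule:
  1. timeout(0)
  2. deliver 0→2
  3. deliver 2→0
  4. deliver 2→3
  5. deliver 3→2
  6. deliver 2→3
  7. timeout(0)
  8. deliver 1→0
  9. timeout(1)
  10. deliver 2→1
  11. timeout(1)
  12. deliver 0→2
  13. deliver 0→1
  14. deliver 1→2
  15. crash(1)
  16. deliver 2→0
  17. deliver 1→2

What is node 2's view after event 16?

2

e1 timeout(0): 0[back,v=1,-]
e2 deliver 0→2: 2[back,v=1,-]
e3 deliver 2→0: ·
e4 deliver 2→3: ·
e5 deliver 3→2: ·
e6 deliver 2→3: ·
e7 timeout(0): 0[back,v=2,-]
e8 deliver 1→0: ·
e9 timeout(1): 1[prim,v=1,-]
e10 deliver 2→1: ·
e11 timeout(1): 1[back,v=2,-]
e12 deliver 0→2: 2[prim,v=2,-]
e13 deliver 0→1: ·
e14 deliver 1→2: ·
e15 crash(1): 1[✗back,v=2,-]
e16 deliver 2→0: ·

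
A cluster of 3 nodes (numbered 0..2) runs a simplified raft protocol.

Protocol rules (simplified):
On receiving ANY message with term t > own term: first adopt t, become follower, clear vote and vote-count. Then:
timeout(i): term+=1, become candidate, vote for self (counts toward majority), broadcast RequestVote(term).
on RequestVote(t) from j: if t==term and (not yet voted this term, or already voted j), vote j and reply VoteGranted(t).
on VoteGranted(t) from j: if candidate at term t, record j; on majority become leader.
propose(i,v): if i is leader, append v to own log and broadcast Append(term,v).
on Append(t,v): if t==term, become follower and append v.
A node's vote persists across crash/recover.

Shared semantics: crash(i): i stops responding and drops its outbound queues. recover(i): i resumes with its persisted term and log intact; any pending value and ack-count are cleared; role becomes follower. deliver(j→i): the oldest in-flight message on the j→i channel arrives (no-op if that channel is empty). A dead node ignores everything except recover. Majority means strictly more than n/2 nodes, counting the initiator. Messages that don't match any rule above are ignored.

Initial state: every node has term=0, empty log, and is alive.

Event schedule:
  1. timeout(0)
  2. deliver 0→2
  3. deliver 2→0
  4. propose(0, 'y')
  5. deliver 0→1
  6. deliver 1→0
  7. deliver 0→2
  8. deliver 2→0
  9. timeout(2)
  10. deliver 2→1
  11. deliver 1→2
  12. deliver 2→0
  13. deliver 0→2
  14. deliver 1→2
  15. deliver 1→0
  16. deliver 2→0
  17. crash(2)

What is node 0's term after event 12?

2

1. timeout(0):  <0:cand t1 ->
2. deliver 0→2:  <2:foll t1 ->
3. deliver 2→0:  <0:lead t1 ->
4. propose(0,'y'):  <0:lead t1 y>
5. deliver 0→1:  <1:foll t1 ->
6. deliver 1→0:  nop
7. deliver 0→2:  <2:foll t1 y>
8. deliver 2→0:  nop
9. timeout(2):  <2:cand t2 y>
10. deliver 2→1:  <1:foll t2 ->
11. deliver 1→2:  <2:lead t2 y>
12. deliver 2→0:  <0:foll t2 y>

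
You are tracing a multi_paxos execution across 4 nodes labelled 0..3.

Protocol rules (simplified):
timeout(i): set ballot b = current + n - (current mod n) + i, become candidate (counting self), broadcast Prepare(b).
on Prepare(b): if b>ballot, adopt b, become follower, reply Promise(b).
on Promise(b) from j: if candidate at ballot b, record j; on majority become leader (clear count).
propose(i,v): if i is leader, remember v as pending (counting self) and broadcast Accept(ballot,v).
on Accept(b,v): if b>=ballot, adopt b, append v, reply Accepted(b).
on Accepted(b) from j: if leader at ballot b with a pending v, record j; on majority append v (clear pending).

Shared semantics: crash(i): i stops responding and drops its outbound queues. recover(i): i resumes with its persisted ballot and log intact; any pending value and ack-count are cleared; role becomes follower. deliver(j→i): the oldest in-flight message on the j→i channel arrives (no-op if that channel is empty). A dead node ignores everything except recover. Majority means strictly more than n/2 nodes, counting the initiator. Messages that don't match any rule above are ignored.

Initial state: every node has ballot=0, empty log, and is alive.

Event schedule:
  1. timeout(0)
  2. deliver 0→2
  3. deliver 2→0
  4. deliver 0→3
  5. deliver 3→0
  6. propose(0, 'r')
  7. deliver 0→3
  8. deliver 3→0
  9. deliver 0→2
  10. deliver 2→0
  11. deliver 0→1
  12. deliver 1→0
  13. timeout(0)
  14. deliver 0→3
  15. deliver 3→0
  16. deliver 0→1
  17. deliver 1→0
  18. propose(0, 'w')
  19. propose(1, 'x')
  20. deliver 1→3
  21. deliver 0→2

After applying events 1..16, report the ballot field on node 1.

1. timeout(0):  <0:cand b4 ->
2. deliver 0→2:  <2:foll b4 ->
3. deliver 2→0:  nop
4. deliver 0→3:  <3:foll b4 ->
5. deliver 3→0:  <0:lead b4 ->
6. propose(0,'r'):  nop
7. deliver 0→3:  <3:foll b4 r>
8. deliver 3→0:  nop
9. deliver 0→2:  <2:foll b4 r>
10. deliver 2→0:  <0:lead b4 r>
11. deliver 0→1:  <1:foll b4 ->
12. deliver 1→0:  nop
13. timeout(0):  <0:cand b8 r>
14. deliver 0→3:  <3:foll b8 r>
15. deliver 3→0:  nop
16. deliver 0→1:  <1:foll b4 r>

4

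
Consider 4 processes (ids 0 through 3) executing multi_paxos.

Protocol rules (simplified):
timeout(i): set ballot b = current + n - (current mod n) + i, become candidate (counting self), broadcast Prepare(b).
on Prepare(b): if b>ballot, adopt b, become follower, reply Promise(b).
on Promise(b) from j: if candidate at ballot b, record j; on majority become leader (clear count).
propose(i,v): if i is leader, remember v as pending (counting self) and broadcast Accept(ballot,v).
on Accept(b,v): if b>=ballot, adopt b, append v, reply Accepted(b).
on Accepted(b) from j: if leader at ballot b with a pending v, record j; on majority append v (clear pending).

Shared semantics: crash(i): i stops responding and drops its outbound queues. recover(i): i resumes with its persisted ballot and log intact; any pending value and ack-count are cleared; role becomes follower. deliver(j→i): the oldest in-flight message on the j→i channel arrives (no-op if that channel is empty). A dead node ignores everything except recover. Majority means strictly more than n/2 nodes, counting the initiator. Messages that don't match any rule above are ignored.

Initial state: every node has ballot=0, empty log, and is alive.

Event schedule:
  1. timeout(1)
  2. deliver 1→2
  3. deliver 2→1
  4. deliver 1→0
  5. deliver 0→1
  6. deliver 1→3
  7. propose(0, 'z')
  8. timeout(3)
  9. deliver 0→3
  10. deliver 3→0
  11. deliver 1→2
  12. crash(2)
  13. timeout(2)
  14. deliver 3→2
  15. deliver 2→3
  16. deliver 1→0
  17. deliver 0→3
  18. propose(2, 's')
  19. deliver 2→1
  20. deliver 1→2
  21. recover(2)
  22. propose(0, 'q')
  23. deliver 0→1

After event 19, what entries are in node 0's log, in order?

step 1 timeout(1): 1={cand,b=5,log=-}
step 2 deliver 1→2: 2={foll,b=5,log=-}
step 3 deliver 2→1: —
step 4 deliver 1→0: 0={foll,b=5,log=-}
step 5 deliver 0→1: 1={lead,b=5,log=-}
step 6 deliver 1→3: 3={foll,b=5,log=-}
step 7 propose(0,'z'): —
step 8 timeout(3): 3={cand,b=11,log=-}
step 9 deliver 0→3: —
step 10 deliver 3→0: 0={foll,b=11,log=-}
step 11 deliver 1→2: —
step 12 crash(2): 2={✗foll,b=5,log=-}
step 13 timeout(2): —
step 14 deliver 3→2: —
step 15 deliver 2→3: —
step 16 deliver 1→0: —
step 17 deliver 0→3: —
step 18 propose(2,'s'): —
step 19 deliver 2→1: —

empty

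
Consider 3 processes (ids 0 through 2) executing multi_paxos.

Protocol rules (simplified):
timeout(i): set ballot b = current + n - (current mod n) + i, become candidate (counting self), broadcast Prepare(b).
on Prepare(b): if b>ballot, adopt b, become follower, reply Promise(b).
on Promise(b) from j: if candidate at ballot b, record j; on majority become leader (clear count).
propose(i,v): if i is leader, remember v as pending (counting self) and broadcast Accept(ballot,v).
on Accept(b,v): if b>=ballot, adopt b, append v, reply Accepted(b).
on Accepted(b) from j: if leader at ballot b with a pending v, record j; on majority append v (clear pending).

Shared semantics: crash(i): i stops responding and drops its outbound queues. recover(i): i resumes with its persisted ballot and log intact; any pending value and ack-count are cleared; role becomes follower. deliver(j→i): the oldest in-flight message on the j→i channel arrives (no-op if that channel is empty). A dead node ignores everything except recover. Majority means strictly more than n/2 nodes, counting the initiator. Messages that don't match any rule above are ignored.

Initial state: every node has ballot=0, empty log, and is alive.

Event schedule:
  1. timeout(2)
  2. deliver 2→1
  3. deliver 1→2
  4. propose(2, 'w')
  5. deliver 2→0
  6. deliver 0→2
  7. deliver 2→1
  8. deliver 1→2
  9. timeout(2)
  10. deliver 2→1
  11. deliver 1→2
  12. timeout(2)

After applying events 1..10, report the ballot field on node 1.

8

[1] timeout(2) → N2(cand b5 [-])
[2] deliver 2→1 → N1(foll b5 [-])
[3] deliver 1→2 → N2(lead b5 [-])
[4] propose(2,'w') → ∅
[5] deliver 2→0 → N0(foll b5 [-])
[6] deliver 0→2 → ∅
[7] deliver 2→1 → N1(foll b5 [w])
[8] deliver 1→2 → N2(lead b5 [w])
[9] timeout(2) → N2(cand b8 [w])
[10] deliver 2→1 → N1(foll b8 [w])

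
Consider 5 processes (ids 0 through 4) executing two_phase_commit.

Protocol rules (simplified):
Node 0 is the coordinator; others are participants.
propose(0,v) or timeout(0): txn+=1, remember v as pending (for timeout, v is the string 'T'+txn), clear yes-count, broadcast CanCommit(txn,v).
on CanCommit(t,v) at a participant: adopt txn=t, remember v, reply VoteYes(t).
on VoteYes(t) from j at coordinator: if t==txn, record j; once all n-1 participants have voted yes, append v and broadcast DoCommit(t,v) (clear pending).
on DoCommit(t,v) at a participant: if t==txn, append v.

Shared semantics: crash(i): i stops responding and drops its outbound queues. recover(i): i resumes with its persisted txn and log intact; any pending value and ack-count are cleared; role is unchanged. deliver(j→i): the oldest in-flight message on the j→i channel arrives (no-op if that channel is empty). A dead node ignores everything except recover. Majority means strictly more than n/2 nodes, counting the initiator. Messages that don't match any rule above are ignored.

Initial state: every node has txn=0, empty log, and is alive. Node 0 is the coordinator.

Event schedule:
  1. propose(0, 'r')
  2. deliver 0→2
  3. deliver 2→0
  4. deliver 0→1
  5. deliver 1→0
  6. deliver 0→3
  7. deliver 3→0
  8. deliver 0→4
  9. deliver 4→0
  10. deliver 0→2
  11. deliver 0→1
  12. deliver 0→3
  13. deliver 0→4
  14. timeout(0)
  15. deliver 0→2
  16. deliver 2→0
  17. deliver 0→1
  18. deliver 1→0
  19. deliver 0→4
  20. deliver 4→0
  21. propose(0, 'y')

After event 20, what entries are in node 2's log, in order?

after 1 — propose(0,'r'): n0:coor/t1/[-]
after 2 — deliver 0→2: n2:part/t1/[-]
after 3 — deliver 2→0: ·
after 4 — deliver 0→1: n1:part/t1/[-]
after 5 — deliver 1→0: ·
after 6 — deliver 0→3: n3:part/t1/[-]
after 7 — deliver 3→0: ·
after 8 — deliver 0→4: n4:part/t1/[-]
after 9 — deliver 4→0: n0:coor/t1/[r]
after 10 — deliver 0→2: n2:part/t1/[r]
after 11 — deliver 0→1: n1:part/t1/[r]
after 12 — deliver 0→3: n3:part/t1/[r]
after 13 — deliver 0→4: n4:part/t1/[r]
after 14 — timeout(0): n0:coor/t2/[r]
after 15 — deliver 0→2: n2:part/t2/[r]
after 16 — deliver 2→0: ·
after 17 — deliver 0→1: n1:part/t2/[r]
after 18 — deliver 1→0: ·
after 19 — deliver 0→4: n4:part/t2/[r]
after 20 — deliver 4→0: ·

r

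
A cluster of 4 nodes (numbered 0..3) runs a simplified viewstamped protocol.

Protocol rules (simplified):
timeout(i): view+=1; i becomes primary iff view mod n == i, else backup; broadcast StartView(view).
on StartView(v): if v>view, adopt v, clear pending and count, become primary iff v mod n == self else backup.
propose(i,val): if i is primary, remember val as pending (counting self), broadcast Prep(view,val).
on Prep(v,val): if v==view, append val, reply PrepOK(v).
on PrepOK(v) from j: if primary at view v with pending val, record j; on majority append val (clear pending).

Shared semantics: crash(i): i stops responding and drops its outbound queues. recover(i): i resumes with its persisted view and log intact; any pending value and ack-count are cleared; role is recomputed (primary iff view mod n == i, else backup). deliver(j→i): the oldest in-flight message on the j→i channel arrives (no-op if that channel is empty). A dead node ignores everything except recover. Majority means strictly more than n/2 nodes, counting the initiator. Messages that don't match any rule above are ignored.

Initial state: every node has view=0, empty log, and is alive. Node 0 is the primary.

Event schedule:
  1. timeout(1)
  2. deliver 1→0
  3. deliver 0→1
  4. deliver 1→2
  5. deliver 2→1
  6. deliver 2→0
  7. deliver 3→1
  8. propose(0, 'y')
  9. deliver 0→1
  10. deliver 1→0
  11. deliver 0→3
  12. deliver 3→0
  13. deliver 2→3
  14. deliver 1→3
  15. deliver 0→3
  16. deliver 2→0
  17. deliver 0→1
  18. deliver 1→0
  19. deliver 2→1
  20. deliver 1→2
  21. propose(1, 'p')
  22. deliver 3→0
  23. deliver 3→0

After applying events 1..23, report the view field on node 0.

step 1 timeout(1): 1={prim,v=1,log=-}
step 2 deliver 1→0: 0={back,v=1,log=-}
step 3 deliver 0→1: —
step 4 deliver 1→2: 2={back,v=1,log=-}
step 5 deliver 2→1: —
step 6 deliver 2→0: —
step 7 deliver 3→1: —
step 8 propose(0,'y'): —
step 9 deliver 0→1: —
step 10 deliver 1→0: —
step 11 deliver 0→3: —
step 12 deliver 3→0: —
step 13 deliver 2→3: —
step 14 deliver 1→3: 3={back,v=1,log=-}
step 15 deliver 0→3: —
step 16 deliver 2→0: —
step 17 deliver 0→1: —
step 18 deliver 1→0: —
step 19 deliver 2→1: —
step 20 deliver 1→2: —
step 21 propose(1,'p'): —
step 22 deliver 3→0: —
step 23 deliver 3→0: —

1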